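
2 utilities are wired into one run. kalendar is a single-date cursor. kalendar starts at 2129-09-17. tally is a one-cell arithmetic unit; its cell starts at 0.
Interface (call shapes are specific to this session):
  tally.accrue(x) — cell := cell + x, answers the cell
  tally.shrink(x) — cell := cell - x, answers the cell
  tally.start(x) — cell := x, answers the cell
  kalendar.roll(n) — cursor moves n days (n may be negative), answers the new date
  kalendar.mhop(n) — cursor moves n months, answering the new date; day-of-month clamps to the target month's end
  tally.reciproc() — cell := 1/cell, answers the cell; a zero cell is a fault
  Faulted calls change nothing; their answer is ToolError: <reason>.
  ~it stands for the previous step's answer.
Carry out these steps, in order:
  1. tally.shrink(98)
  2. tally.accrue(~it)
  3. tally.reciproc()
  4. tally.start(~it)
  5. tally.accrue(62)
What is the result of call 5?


Do: shrink[98]
See: -98
Do: accrue[~it]
See: -196
Do: reciproc[]
See: -1/196
Do: start[~it]
See: -1/196
Do: accrue[62]
See: 12151/196

Answer: 12151/196


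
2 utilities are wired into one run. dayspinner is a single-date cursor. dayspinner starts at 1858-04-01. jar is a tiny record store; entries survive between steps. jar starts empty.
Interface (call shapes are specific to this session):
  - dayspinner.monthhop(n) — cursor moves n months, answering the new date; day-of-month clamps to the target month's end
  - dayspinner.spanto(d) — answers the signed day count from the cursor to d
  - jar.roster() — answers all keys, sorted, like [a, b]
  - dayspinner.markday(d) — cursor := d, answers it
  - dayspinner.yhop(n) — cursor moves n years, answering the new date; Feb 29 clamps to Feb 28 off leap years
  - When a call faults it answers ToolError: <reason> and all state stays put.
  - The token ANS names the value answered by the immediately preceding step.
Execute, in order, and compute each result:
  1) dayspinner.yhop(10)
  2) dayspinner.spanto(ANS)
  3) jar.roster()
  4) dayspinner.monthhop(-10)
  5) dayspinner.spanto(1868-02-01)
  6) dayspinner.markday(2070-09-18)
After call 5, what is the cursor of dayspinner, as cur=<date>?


;; yhop(n=10) : 1868-04-01
;; spanto(d=ANS) : 0
;; roster() : []
;; monthhop(n=-10) : 1867-06-01
;; spanto(d=1868-02-01) : 245
;; markday(d=2070-09-18) : 2070-09-18

Answer: cur=1867-06-01


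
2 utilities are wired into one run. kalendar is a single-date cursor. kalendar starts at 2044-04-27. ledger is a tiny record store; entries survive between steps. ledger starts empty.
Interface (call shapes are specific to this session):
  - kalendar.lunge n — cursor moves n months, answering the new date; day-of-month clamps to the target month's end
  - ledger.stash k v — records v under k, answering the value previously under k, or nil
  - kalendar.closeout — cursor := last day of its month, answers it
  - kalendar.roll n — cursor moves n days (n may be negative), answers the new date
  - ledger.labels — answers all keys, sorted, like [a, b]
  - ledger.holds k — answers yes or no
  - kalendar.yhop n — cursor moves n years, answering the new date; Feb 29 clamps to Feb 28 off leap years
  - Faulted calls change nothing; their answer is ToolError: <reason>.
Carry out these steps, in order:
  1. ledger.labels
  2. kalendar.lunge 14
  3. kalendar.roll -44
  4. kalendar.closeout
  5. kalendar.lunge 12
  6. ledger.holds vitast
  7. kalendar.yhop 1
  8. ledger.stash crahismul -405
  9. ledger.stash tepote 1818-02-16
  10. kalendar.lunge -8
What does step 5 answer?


Using labels(), and see [].
I invoke lunge using n=14, which returns 2045-06-27.
Using roll using n=-44, yielding 2045-05-14.
Now I run closeout(), which returns 2045-05-31.
I run lunge using n=12, → 2046-05-31.
Invoking holds using k=vitast, → no.
Now I run yhop using n=1: 2047-05-31.
I call stash using k=crahismul, v=-405, and see nil.
I run stash using k=tepote, v=1818-02-16, and see nil.
Invoking lunge using n=-8, → 2046-09-30.

Answer: 2046-05-31


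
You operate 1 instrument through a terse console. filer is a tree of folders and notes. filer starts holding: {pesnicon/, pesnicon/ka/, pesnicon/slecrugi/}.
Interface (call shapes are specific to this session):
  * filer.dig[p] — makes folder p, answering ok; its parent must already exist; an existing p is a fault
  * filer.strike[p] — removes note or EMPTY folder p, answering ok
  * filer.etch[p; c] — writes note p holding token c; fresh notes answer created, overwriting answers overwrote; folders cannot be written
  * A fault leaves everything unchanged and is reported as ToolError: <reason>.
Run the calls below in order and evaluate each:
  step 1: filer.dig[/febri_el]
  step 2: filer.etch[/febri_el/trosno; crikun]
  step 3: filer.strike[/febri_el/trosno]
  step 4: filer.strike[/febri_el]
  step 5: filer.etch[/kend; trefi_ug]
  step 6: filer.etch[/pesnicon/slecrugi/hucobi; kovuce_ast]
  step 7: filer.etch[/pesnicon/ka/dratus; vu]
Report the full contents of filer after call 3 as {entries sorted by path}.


~$ filer.dig /febri_el
:: ok
~$ filer.etch /febri_el/trosno crikun
:: created
~$ filer.strike /febri_el/trosno
:: ok
~$ filer.strike /febri_el
:: ok
~$ filer.etch /kend trefi_ug
:: created
~$ filer.etch /pesnicon/slecrugi/hucobi kovuce_ast
:: created
~$ filer.etch /pesnicon/ka/dratus vu
:: created

Answer: {febri_el/, pesnicon/, pesnicon/ka/, pesnicon/slecrugi/}


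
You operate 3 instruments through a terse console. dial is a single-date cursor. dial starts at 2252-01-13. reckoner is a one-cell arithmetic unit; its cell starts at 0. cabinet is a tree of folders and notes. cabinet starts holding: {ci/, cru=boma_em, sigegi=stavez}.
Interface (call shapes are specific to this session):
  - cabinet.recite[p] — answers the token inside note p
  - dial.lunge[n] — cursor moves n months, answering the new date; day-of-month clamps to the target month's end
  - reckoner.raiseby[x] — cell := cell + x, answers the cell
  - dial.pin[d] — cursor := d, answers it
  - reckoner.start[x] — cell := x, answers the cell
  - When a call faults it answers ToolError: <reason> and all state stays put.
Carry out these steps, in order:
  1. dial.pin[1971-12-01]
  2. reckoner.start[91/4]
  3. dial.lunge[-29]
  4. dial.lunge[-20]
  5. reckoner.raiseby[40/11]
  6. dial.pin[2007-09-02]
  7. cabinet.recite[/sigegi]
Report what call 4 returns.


Answer: 1967-11-01

Derivation:
;; dial.pin(1971-12-01) => 1971-12-01
;; reckoner.start(91/4) => 91/4
;; dial.lunge(-29) => 1969-07-01
;; dial.lunge(-20) => 1967-11-01
;; reckoner.raiseby(40/11) => 1161/44
;; dial.pin(2007-09-02) => 2007-09-02
;; cabinet.recite(/sigegi) => stavez


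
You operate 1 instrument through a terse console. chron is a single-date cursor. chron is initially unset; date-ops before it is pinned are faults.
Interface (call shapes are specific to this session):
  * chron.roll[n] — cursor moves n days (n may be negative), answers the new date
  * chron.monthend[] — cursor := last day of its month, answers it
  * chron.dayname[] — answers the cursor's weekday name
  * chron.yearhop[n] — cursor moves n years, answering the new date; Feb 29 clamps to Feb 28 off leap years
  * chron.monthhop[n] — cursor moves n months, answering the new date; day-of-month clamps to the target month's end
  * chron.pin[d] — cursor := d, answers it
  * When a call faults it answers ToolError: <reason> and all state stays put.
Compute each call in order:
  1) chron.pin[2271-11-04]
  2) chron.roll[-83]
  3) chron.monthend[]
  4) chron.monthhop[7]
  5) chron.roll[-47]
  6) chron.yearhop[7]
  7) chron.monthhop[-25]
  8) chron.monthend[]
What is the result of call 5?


Then pin with d=2271-11-04, — result: 2271-11-04.
Now I run roll with n=-83, → 2271-08-13.
I invoke monthend(), yielding 2271-08-31.
Invoking monthhop with n=7: 2272-03-31.
I try roll with n=-47, giving 2272-02-13.
Invoking yearhop with n=7, — result: 2279-02-13.
Invoking monthhop with n=-25, yielding 2277-01-13.
Next I call monthend: 2277-01-31.

Answer: 2272-02-13


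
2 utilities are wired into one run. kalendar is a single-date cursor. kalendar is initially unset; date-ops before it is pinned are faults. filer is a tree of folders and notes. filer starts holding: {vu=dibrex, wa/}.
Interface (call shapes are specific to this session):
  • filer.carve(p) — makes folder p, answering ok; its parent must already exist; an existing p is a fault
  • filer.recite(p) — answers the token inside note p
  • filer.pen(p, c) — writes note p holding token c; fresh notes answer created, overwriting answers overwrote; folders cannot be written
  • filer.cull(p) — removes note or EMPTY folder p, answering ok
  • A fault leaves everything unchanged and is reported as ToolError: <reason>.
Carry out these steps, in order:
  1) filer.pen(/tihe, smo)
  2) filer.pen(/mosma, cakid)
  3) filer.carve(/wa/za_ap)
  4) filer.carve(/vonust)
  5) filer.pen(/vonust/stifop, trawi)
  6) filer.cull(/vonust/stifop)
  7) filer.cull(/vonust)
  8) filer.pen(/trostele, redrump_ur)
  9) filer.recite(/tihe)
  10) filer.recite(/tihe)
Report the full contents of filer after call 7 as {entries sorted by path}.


;; filer.pen(p: /tihe, c: smo) ~> created
;; filer.pen(p: /mosma, c: cakid) ~> created
;; filer.carve(p: /wa/za_ap) ~> ok
;; filer.carve(p: /vonust) ~> ok
;; filer.pen(p: /vonust/stifop, c: trawi) ~> created
;; filer.cull(p: /vonust/stifop) ~> ok
;; filer.cull(p: /vonust) ~> ok
;; filer.pen(p: /trostele, c: redrump_ur) ~> created
;; filer.recite(p: /tihe) ~> smo
;; filer.recite(p: /tihe) ~> smo

Answer: {mosma=cakid, tihe=smo, vu=dibrex, wa/, wa/za_ap/}


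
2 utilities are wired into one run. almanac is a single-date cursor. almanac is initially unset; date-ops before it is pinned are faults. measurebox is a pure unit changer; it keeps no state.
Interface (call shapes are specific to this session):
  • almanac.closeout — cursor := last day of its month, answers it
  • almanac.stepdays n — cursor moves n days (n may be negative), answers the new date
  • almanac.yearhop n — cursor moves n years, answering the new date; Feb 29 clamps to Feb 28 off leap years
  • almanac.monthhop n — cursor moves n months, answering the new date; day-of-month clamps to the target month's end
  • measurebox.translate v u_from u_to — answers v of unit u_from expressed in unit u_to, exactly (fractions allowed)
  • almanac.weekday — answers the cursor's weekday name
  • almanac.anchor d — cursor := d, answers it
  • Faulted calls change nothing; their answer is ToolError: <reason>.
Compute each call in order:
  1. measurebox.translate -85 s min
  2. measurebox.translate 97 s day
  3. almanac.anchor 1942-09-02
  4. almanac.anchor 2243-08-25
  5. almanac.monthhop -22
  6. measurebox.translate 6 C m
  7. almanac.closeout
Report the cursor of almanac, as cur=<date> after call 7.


Invoking measurebox.translate passing v='-85', u_from='s', u_to='min': -17/12.
Invoking measurebox.translate passing v='97', u_from='s', u_to='day', and see 97/86400.
Calling almanac.anchor passing d='1942-09-02', yielding 1942-09-02.
Using almanac.anchor passing d='2243-08-25', yielding 2243-08-25.
I use almanac.monthhop passing n='-22', and get 2241-10-25.
I call measurebox.translate passing v='6', u_from='C', u_to='m', and observe ToolError: incompatible units.
Invoking almanac.closeout, giving 2241-10-31.

Answer: cur=2241-10-31


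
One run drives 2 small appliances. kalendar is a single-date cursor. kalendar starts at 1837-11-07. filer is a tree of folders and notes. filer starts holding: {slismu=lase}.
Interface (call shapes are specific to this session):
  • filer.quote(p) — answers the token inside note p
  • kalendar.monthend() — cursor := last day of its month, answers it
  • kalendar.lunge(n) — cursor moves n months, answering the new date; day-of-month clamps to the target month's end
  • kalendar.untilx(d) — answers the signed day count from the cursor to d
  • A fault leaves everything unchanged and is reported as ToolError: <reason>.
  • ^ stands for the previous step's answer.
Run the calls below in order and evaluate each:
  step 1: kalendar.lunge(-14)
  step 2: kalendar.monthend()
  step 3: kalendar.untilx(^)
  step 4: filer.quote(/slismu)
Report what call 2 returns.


Do: lunge[n='-14']
See: 1836-09-07
Do: monthend[]
See: 1836-09-30
Do: untilx[d='^']
See: 0
Do: quote[p='/slismu']
See: lase

Answer: 1836-09-30


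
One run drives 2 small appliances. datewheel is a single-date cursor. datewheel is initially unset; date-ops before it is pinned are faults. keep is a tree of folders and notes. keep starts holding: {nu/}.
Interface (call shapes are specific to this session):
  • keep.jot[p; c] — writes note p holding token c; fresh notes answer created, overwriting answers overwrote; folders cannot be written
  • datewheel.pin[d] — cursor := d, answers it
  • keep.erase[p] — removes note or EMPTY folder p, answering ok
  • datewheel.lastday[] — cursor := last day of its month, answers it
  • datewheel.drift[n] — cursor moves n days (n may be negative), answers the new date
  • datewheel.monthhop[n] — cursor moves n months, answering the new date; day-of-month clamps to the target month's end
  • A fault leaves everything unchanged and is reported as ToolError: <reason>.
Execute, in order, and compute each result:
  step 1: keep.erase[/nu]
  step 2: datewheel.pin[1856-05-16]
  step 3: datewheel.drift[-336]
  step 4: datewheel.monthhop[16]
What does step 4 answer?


$ keep.erase /nu
:: ok
$ datewheel.pin 1856-05-16
:: 1856-05-16
$ datewheel.drift -336
:: 1855-06-15
$ datewheel.monthhop 16
:: 1856-10-15

Answer: 1856-10-15


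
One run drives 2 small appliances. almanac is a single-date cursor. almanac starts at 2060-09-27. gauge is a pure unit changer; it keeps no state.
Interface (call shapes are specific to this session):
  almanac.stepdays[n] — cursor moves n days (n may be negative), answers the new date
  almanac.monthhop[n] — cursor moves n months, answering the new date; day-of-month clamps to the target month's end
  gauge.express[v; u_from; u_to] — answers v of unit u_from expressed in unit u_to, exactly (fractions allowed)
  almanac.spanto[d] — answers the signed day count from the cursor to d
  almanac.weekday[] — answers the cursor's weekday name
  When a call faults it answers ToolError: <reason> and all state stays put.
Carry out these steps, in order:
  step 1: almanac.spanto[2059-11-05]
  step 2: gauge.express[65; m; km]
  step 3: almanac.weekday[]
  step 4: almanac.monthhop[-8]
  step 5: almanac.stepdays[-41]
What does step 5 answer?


! spanto(d=2059-11-05) : -327
! express(v=65, u_from=m, u_to=km) : 13/200
! weekday() : Monday
! monthhop(n=-8) : 2060-01-27
! stepdays(n=-41) : 2059-12-17

Answer: 2059-12-17


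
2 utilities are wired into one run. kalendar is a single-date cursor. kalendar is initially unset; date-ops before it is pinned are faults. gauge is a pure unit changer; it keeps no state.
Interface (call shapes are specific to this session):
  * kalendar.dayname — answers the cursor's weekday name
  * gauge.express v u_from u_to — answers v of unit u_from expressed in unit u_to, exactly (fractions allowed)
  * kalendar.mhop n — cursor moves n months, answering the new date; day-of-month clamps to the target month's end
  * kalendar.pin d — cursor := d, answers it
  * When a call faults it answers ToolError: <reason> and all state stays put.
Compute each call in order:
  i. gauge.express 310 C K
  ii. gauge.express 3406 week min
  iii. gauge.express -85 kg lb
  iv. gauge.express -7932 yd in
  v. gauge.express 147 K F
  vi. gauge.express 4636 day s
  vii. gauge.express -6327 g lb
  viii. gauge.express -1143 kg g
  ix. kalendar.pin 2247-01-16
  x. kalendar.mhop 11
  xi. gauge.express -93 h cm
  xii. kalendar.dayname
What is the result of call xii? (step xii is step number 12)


>>> express v=310 u_from=C u_to=K
= 11663/20
>>> express v=3406 u_from=week u_to=min
= 34332480
>>> express v=-85 u_from=kg u_to=lb
= -8500000000/45359237
>>> express v=-7932 u_from=yd u_to=in
= -285552
>>> express v=147 u_from=K u_to=F
= -19507/100
>>> express v=4636 u_from=day u_to=s
= 400550400
>>> express v=-6327 u_from=g u_to=lb
= -632700000/45359237
>>> express v=-1143 u_from=kg u_to=g
= -1143000
>>> pin d=2247-01-16
= 2247-01-16
>>> mhop n=11
= 2247-12-16
>>> express v=-93 u_from=h u_to=cm
= ToolError: incompatible units
>>> dayname
= Thursday

Answer: Thursday


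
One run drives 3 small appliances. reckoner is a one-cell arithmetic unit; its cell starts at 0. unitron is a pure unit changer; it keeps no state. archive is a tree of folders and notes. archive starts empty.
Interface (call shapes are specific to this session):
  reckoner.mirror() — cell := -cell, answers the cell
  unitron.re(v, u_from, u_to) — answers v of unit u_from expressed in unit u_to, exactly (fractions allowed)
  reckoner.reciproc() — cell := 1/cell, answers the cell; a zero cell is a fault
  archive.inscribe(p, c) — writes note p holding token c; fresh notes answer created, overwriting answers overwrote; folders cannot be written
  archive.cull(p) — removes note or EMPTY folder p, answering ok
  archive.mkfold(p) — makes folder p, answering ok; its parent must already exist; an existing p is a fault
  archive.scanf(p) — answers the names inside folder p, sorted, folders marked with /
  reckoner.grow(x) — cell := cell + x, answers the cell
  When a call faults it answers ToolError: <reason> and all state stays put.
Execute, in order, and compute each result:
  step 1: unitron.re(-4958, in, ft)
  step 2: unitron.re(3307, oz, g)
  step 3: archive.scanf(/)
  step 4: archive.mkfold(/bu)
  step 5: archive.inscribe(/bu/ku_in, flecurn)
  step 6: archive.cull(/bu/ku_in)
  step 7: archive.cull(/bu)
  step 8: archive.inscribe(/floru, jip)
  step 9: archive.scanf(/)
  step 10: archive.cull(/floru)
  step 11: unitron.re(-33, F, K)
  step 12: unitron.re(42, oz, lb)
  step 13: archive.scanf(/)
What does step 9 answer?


Answer: [floru]

Derivation:
I run unitron.re(-4958, in, ft), yielding -2479/6.
Invoking unitron.re(3307, oz, g), yielding 150002996759/1600000.
Next I call archive.scanf(/), and get [].
I run archive.mkfold(/bu), and observe ok.
I run archive.inscribe(/bu/ku_in, flecurn), which returns created.
I run archive.cull(/bu/ku_in), yielding ok.
Next I call archive.cull(/bu), which returns ok.
Next I call archive.inscribe(/floru, jip), giving created.
I call archive.scanf(/), and observe [floru].
I try archive.cull(/floru), giving ok.
Invoking unitron.re(-33, F, K), yielding 42667/180.
Calling unitron.re(42, oz, lb), yielding 21/8.
Calling archive.scanf(/), which returns [].


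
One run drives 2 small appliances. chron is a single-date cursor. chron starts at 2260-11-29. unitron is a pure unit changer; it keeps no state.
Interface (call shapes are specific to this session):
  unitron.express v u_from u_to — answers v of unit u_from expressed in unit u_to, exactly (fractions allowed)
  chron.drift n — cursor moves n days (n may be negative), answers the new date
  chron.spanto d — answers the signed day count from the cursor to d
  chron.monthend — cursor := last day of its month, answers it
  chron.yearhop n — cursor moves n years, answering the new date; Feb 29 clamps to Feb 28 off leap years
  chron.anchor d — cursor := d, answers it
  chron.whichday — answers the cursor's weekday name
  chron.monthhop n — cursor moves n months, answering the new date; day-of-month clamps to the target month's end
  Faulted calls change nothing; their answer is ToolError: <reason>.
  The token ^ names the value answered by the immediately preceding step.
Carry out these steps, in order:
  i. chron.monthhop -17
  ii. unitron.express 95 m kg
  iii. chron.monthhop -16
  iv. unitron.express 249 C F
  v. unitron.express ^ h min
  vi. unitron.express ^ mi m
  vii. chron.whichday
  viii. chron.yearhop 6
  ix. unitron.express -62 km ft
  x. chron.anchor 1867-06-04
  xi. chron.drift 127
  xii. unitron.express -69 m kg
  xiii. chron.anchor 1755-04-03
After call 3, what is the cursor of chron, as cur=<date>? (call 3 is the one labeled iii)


Answer: cur=2258-02-28

Derivation:
% chron.monthhop n=-17
:: 2259-06-29
% unitron.express v=95 u_from=m u_to=kg
:: ToolError: incompatible units
% chron.monthhop n=-16
:: 2258-02-28
% unitron.express v=249 u_from=C u_to=F
:: 2401/5
% unitron.express v=^ u_from=h u_to=min
:: 28812
% unitron.express v=^ u_from=mi u_to=m
:: 5796052416/125
% chron.whichday
:: Sunday
% chron.yearhop n=6
:: 2264-02-28
% unitron.express v=-62 u_from=km u_to=ft
:: -77500000/381
% chron.anchor d=1867-06-04
:: 1867-06-04
% chron.drift n=127
:: 1867-10-09
% unitron.express v=-69 u_from=m u_to=kg
:: ToolError: incompatible units
% chron.anchor d=1755-04-03
:: 1755-04-03


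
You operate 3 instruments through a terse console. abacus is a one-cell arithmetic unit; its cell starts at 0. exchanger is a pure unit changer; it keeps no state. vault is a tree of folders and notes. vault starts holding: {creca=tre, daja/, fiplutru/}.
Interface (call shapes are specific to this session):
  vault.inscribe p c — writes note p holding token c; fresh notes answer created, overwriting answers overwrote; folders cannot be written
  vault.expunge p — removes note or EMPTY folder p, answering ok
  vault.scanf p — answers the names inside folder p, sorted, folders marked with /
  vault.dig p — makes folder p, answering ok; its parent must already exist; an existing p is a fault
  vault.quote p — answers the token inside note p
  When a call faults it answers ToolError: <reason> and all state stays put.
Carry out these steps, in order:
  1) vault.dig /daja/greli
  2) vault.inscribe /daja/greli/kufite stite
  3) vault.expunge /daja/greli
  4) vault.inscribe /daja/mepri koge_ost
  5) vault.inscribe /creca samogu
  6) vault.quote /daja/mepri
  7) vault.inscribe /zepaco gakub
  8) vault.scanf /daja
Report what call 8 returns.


% vault.dig(p: /daja/greli) => ok
% vault.inscribe(p: /daja/greli/kufite, c: stite) => created
% vault.expunge(p: /daja/greli) => ToolError: not empty
% vault.inscribe(p: /daja/mepri, c: koge_ost) => created
% vault.inscribe(p: /creca, c: samogu) => overwrote
% vault.quote(p: /daja/mepri) => koge_ost
% vault.inscribe(p: /zepaco, c: gakub) => created
% vault.scanf(p: /daja) => [greli/, mepri]

Answer: [greli/, mepri]


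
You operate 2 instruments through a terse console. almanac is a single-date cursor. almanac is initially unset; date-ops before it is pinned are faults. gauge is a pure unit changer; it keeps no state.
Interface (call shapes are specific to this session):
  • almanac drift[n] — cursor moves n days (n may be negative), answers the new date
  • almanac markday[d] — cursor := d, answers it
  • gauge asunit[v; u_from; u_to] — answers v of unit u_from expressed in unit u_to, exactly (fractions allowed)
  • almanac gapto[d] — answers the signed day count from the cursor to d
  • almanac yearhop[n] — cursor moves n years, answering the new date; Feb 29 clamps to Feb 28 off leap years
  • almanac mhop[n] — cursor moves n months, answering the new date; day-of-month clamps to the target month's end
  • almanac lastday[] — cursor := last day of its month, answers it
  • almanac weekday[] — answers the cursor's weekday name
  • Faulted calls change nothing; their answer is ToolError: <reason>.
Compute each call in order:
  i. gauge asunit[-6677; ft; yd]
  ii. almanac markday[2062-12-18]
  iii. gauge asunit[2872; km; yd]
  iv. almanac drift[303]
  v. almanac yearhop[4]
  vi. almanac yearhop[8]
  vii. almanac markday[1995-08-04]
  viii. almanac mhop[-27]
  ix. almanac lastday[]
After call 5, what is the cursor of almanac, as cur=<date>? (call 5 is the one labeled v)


Answer: cur=2067-10-17

Derivation:
$ gauge asunit v=-6677 u_from=ft u_to=yd
:: -6677/3
$ almanac markday d=2062-12-18
:: 2062-12-18
$ gauge asunit v=2872 u_from=km u_to=yd
:: 3590000000/1143
$ almanac drift n=303
:: 2063-10-17
$ almanac yearhop n=4
:: 2067-10-17
$ almanac yearhop n=8
:: 2075-10-17
$ almanac markday d=1995-08-04
:: 1995-08-04
$ almanac mhop n=-27
:: 1993-05-04
$ almanac lastday
:: 1993-05-31


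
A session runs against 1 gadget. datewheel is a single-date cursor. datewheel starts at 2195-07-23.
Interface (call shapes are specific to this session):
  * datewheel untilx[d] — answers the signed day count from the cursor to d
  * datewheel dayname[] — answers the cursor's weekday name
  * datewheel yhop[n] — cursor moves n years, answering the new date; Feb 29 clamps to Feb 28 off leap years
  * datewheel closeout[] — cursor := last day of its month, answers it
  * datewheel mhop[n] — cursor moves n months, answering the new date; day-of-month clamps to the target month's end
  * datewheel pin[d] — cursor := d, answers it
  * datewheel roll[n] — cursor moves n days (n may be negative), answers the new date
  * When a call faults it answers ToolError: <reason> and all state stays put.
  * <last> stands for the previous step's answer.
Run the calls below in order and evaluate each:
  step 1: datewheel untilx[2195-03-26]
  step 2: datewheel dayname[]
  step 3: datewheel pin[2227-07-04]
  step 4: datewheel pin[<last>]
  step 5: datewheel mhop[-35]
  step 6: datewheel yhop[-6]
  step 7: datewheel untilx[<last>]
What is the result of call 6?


-- datewheel untilx(d: 2195-03-26) -> -119
-- datewheel dayname() -> Thursday
-- datewheel pin(d: 2227-07-04) -> 2227-07-04
-- datewheel pin(d: <last>) -> 2227-07-04
-- datewheel mhop(n: -35) -> 2224-08-04
-- datewheel yhop(n: -6) -> 2218-08-04
-- datewheel untilx(d: <last>) -> 0

Answer: 2218-08-04


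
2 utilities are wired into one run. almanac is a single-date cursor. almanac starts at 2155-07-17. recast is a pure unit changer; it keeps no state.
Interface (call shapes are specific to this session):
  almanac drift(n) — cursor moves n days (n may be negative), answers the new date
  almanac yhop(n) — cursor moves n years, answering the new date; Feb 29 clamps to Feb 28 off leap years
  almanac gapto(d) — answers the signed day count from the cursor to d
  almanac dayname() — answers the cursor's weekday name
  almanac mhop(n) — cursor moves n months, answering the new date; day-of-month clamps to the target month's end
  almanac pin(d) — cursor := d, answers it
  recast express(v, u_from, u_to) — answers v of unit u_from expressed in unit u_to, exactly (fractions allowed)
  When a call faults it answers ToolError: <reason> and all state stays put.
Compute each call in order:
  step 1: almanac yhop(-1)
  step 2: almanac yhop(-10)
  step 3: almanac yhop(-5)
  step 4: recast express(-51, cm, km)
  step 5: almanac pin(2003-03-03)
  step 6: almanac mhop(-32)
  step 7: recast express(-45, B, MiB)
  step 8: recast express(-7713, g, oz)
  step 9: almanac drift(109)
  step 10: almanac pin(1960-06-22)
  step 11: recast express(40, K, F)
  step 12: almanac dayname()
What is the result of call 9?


Answer: 2000-10-20

Derivation:
-- 1. almanac yhop(-1) -> 2154-07-17
-- 2. almanac yhop(-10) -> 2144-07-17
-- 3. almanac yhop(-5) -> 2139-07-17
-- 4. recast express(-51, cm, km) -> -51/100000
-- 5. almanac pin(2003-03-03) -> 2003-03-03
-- 6. almanac mhop(-32) -> 2000-07-03
-- 7. recast express(-45, B, MiB) -> -45/1048576
-- 8. recast express(-7713, g, oz) -> -12340800000/45359237
-- 9. almanac drift(109) -> 2000-10-20
-- 10. almanac pin(1960-06-22) -> 1960-06-22
-- 11. recast express(40, K, F) -> -38767/100
-- 12. almanac dayname() -> Wednesday


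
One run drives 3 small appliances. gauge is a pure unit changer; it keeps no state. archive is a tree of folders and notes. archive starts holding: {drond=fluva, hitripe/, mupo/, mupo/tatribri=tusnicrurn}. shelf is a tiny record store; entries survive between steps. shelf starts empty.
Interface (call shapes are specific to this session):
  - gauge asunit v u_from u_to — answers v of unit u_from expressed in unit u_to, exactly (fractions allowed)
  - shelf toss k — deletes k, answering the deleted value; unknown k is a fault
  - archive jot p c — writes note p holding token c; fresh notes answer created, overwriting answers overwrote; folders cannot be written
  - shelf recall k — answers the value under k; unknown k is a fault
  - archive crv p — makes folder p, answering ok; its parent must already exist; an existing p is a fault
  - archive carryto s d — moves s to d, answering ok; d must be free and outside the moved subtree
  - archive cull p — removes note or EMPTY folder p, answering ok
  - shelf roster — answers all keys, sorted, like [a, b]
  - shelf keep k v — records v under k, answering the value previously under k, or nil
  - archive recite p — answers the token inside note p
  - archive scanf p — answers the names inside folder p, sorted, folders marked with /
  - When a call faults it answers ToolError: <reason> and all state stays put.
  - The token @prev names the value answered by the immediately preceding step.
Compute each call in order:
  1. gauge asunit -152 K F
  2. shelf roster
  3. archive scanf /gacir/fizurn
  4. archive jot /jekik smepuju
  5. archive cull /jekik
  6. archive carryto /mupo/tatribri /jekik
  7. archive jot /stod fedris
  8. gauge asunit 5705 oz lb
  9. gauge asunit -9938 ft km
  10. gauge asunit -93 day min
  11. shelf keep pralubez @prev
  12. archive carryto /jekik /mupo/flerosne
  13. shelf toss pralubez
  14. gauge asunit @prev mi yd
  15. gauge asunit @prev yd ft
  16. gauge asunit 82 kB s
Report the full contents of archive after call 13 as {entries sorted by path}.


Answer: {drond=fluva, hitripe/, mupo/, mupo/flerosne=tusnicrurn, stod=fedris}

Derivation:
Calling gauge asunit passing v→-152, u_from→K, u_to→F, and see -73327/100.
I run shelf roster(), → [].
I try archive scanf passing p→/gacir/fizurn, → ToolError: not found.
I call archive jot passing p→/jekik, c→smepuju, — result: created.
Now I run archive cull passing p→/jekik, — result: ok.
Calling archive carryto passing s→/mupo/tatribri, d→/jekik, and see ok.
I use archive jot passing p→/stod, c→fedris, — result: created.
I run gauge asunit passing v→5705, u_from→oz, u_to→lb, and see 5705/16.
I call gauge asunit passing v→-9938, u_from→ft, u_to→km, → -1893189/625000.
I invoke gauge asunit passing v→-93, u_from→day, u_to→min, giving -133920.
Invoking shelf keep passing k→pralubez, v→@prev, yielding nil.
I use archive carryto passing s→/jekik, d→/mupo/flerosne, which returns ok.
I try shelf toss passing k→pralubez, which returns -133920.
I run gauge asunit passing v→@prev, u_from→mi, u_to→yd, → -235699200.
Invoking gauge asunit passing v→@prev, u_from→yd, u_to→ft, → -707097600.
Calling gauge asunit passing v→82, u_from→kB, u_to→s, yielding ToolError: incompatible units.


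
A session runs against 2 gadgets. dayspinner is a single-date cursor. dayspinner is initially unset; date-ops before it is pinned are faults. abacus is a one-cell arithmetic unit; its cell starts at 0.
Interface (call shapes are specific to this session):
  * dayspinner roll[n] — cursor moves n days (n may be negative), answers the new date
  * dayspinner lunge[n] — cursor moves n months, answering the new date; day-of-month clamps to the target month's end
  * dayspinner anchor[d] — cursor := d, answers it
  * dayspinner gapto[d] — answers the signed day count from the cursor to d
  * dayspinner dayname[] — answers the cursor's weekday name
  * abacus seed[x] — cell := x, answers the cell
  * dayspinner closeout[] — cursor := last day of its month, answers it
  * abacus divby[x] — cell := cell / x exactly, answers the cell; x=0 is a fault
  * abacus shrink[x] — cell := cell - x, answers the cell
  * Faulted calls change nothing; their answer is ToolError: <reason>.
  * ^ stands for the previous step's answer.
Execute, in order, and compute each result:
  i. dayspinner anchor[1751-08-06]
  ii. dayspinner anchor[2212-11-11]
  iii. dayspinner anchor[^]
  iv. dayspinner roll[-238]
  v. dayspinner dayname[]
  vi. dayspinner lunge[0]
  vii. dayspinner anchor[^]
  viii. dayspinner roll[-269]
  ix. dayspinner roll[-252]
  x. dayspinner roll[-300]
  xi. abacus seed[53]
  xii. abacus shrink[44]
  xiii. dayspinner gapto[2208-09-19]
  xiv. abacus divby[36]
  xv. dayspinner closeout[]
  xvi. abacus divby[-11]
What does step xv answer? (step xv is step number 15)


Act: dayspinner anchor[d=1751-08-06]
Obs: 1751-08-06
Act: dayspinner anchor[d=2212-11-11]
Obs: 2212-11-11
Act: dayspinner anchor[d=^]
Obs: 2212-11-11
Act: dayspinner roll[n=-238]
Obs: 2212-03-18
Act: dayspinner dayname[]
Obs: Wednesday
Act: dayspinner lunge[n=0]
Obs: 2212-03-18
Act: dayspinner anchor[d=^]
Obs: 2212-03-18
Act: dayspinner roll[n=-269]
Obs: 2211-06-23
Act: dayspinner roll[n=-252]
Obs: 2210-10-14
Act: dayspinner roll[n=-300]
Obs: 2209-12-18
Act: abacus seed[x=53]
Obs: 53
Act: abacus shrink[x=44]
Obs: 9
Act: dayspinner gapto[d=2208-09-19]
Obs: -455
Act: abacus divby[x=36]
Obs: 1/4
Act: dayspinner closeout[]
Obs: 2209-12-31
Act: abacus divby[x=-11]
Obs: -1/44

Answer: 2209-12-31


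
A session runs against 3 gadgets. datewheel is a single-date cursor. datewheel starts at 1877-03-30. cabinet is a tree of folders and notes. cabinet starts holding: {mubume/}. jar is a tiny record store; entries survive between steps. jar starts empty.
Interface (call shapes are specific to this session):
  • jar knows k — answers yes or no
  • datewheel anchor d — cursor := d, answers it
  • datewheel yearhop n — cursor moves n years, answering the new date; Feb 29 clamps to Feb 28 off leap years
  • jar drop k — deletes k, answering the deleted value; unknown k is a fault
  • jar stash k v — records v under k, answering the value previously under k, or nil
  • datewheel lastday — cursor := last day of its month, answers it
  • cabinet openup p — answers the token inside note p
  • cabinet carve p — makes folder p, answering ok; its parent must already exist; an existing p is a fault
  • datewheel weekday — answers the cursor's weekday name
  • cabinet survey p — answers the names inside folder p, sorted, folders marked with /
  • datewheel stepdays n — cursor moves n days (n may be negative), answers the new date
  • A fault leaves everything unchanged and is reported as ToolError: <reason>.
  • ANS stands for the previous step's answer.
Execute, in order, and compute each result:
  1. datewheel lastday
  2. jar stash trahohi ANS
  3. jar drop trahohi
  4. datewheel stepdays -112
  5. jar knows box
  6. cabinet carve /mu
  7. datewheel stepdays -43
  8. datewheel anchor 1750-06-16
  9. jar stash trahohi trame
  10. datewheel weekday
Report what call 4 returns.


Next I call datewheel lastday(), yielding 1877-03-31.
Using jar stash with k: trahohi, v: ANS, giving nil.
I run jar drop with k: trahohi, yielding 1877-03-31.
I use datewheel stepdays with n: -112, — result: 1876-12-09.
Then jar knows with k: box, → no.
Invoking cabinet carve with p: /mu, giving ok.
Next I call datewheel stepdays with n: -43, → 1876-10-27.
Calling datewheel anchor with d: 1750-06-16, — result: 1750-06-16.
I invoke jar stash with k: trahohi, v: trame, which returns nil.
Using datewheel weekday, yielding Tuesday.

Answer: 1876-12-09


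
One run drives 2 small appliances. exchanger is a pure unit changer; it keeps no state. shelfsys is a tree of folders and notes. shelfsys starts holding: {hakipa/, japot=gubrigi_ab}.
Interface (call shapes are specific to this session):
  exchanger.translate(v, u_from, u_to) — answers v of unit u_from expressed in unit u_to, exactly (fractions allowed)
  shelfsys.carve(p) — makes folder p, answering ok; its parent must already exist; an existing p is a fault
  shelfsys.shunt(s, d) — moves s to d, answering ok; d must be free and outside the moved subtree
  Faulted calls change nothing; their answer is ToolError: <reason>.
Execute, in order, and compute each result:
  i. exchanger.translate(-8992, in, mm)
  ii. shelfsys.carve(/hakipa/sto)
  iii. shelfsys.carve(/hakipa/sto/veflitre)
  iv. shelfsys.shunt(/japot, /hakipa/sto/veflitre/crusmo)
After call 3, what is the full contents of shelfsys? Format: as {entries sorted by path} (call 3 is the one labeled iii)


Answer: {hakipa/, hakipa/sto/, hakipa/sto/veflitre/, japot=gubrigi_ab}

Derivation:
// translate(v='-8992', u_from='in', u_to='mm') ~> -1141984/5
// carve(p='/hakipa/sto') ~> ok
// carve(p='/hakipa/sto/veflitre') ~> ok
// shunt(s='/japot', d='/hakipa/sto/veflitre/crusmo') ~> ok


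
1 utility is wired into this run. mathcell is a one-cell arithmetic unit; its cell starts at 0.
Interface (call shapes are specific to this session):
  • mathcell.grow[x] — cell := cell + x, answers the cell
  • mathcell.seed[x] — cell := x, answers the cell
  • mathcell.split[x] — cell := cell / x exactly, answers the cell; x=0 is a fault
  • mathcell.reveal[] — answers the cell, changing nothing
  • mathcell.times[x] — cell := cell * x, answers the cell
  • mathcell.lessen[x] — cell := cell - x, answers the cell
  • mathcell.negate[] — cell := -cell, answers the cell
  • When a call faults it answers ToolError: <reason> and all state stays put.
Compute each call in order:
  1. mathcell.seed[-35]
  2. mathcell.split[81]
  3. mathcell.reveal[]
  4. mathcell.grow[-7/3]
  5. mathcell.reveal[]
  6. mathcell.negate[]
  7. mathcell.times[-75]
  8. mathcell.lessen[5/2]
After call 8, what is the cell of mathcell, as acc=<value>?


Do: seed[x: -35]
See: -35
Do: split[x: 81]
See: -35/81
Do: reveal[]
See: -35/81
Do: grow[x: -7/3]
See: -224/81
Do: reveal[]
See: -224/81
Do: negate[]
See: 224/81
Do: times[x: -75]
See: -5600/27
Do: lessen[x: 5/2]
See: -11335/54

Answer: acc=-11335/54


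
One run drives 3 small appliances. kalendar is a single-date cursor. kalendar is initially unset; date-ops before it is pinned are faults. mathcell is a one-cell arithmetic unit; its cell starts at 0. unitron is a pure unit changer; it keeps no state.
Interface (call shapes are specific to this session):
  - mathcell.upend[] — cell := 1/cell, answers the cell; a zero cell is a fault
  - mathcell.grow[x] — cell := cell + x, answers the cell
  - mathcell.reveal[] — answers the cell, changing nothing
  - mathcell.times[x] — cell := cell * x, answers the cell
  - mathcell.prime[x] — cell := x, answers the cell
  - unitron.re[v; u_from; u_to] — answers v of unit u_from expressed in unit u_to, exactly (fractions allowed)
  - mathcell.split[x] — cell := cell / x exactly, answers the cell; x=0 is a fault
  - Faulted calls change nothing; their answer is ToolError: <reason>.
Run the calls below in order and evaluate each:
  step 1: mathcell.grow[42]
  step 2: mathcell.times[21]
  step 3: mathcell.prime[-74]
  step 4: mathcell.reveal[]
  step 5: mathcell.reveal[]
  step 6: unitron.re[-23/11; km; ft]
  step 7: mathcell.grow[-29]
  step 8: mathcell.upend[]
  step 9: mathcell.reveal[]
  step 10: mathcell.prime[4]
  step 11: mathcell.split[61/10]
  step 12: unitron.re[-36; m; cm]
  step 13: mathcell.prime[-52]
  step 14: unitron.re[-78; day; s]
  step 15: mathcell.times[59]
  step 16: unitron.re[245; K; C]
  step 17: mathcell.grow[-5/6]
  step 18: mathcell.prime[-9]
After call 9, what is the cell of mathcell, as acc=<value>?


Answer: acc=-1/103

Derivation:
# 1. mathcell.grow(x→42) : 42
# 2. mathcell.times(x→21) : 882
# 3. mathcell.prime(x→-74) : -74
# 4. mathcell.reveal() : -74
# 5. mathcell.reveal() : -74
# 6. unitron.re(v→-23/11, u_from→km, u_to→ft) : -28750000/4191
# 7. mathcell.grow(x→-29) : -103
# 8. mathcell.upend() : -1/103
# 9. mathcell.reveal() : -1/103
# 10. mathcell.prime(x→4) : 4
# 11. mathcell.split(x→61/10) : 40/61
# 12. unitron.re(v→-36, u_from→m, u_to→cm) : -3600
# 13. mathcell.prime(x→-52) : -52
# 14. unitron.re(v→-78, u_from→day, u_to→s) : -6739200
# 15. mathcell.times(x→59) : -3068
# 16. unitron.re(v→245, u_from→K, u_to→C) : -563/20
# 17. mathcell.grow(x→-5/6) : -18413/6
# 18. mathcell.prime(x→-9) : -9


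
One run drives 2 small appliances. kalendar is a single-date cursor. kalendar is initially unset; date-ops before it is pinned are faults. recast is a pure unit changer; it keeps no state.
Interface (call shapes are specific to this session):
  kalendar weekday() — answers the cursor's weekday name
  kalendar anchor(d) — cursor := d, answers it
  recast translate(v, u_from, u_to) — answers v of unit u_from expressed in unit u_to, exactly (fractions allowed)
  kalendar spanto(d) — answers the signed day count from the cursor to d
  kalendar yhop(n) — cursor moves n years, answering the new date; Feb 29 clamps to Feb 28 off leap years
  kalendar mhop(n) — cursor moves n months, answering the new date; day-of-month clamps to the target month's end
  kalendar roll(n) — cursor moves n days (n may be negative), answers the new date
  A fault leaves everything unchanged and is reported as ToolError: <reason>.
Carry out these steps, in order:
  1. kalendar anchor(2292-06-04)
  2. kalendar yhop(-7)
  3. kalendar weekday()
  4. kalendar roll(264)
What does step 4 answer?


-> kalendar anchor(d='2292-06-04')
<- 2292-06-04
-> kalendar yhop(n='-7')
<- 2285-06-04
-> kalendar weekday()
<- Thursday
-> kalendar roll(n='264')
<- 2286-02-23

Answer: 2286-02-23
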